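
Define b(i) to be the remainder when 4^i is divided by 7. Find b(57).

Computing terms: b(1) = 4,  b(2) = 2,  b(3) = 1,  b(4) = 4.
Since b(4) = b(1) = 4, the sequence is periodic with period 3.
So b(57) = b(1 + ((57-1) mod 3)) = b(3) = 1.

1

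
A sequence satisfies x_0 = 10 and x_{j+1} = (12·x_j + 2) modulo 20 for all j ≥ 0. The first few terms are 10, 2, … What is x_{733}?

2

Listing terms: x_0 = 10; x_1 = 2; x_2 = 6; x_3 = 14; x_4 = 10.
The sequence repeats with period 4.
So x_{733} = x_{0 + ((733-0) mod 4)} = x_1 = 2.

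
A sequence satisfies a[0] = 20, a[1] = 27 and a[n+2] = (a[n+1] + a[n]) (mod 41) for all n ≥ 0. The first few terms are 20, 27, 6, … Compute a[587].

22

Listing terms: a[0] = 20, a[1] = 27, a[2] = 6, a[3] = 33, a[4] = 39, a[5] = 31, a[6] = 29, a[7] = 19, a[8] = 7, a[9] = 26, a[10] = 33, a[11] = 18, a[12] = 10, a[13] = 28, a[14] = 38, a[15] = 25, a[16] = 22, a[17] = 6, a[18] = 28, a[19] = 34, a[20] = 21, a[21] = 14, a[22] = 35, a[23] = 8, a[24] = 2, a[25] = 10, a[26] = 12, a[27] = 22, a[28] = 34, a[29] = 15, a[30] = 8, a[31] = 23, a[32] = 31, a[33] = 13, a[34] = 3, a[35] = 16, a[36] = 19, a[37] = 35, a[38] = 13, a[39] = 7, a[40] = 20, a[41] = 27.
The sequence repeats with period 40.
(587 - 0) mod 40 = 27, so a[587] = a[27] = 22.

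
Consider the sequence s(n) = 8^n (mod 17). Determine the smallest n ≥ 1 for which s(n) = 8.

s(0) = 1, s(1) = 8, s(2) = 13, s(3) = 2, s(4) = 16, s(5) = 9, s(6) = 4, s(7) = 15, s(8) = 1.
Since s(8) = s(0) = 1, the sequence is periodic with period 8.
The value 8 first appears (with n ≥ 1) at s(1).

1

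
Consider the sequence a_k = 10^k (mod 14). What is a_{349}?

10

We have a_0 = 1,  a_1 = 10,  a_2 = 2,  a_3 = 6,  a_4 = 4,  a_5 = 12,  a_6 = 8,  a_7 = 10.
Since a_7 = a_1 = 10, the sequence is eventually periodic: after a pre-period of length 1 it cycles with period 6.
For k ≥ 1, a_k depends only on (k - 1) mod 6. (349 - 1) mod 6 = 0, so a_{349} = a_1 = 10.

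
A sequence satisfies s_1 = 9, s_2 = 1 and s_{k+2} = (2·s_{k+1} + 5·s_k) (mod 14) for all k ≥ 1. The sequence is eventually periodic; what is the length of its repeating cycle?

24

Listing terms: s_1 = 9; s_2 = 1; s_3 = 5; s_4 = 1; s_5 = 13; s_6 = 3; s_7 = 1; s_8 = 3; s_9 = 11; s_{10} = 9; s_{11} = 3; s_{12} = 9; s_{13} = 5; s_{14} = 13; s_{15} = 9; s_{16} = 13; s_{17} = 1; s_{18} = 11; s_{19} = 13; s_{20} = 11; s_{21} = 3; s_{22} = 5; s_{23} = 11; s_{24} = 5; s_{25} = 9; s_{26} = 1.
The sequence repeats with period 24.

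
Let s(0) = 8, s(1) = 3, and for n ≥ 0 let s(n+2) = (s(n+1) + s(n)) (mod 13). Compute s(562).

11

Computing terms: s(0) = 8; s(1) = 3; s(2) = 11; s(3) = 1; s(4) = 12; s(5) = 0; s(6) = 12; s(7) = 12; s(8) = 11; s(9) = 10; s(10) = 8; s(11) = 5; s(12) = 0; s(13) = 5; s(14) = 5; s(15) = 10; s(16) = 2; s(17) = 12; s(18) = 1; s(19) = 0; s(20) = 1; s(21) = 1; s(22) = 2; s(23) = 3; s(24) = 5; s(25) = 8; s(26) = 0; s(27) = 8; s(28) = 8; s(29) = 3.
The sequence repeats with period 28.
So s(562) = s(0 + ((562-0) mod 28)) = s(2) = 11.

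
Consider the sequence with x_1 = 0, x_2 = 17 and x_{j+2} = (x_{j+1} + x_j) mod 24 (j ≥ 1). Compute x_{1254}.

Listing terms: x_1 = 0; x_2 = 17; x_3 = 17; x_4 = 10; x_5 = 3; x_6 = 13; x_7 = 16; x_8 = 5; x_9 = 21; x_{10} = 2; x_{11} = 23; x_{12} = 1; x_{13} = 0; x_{14} = 1; x_{15} = 1; x_{16} = 2; x_{17} = 3; x_{18} = 5; x_{19} = 8; x_{20} = 13; x_{21} = 21; x_{22} = 10; x_{23} = 7; x_{24} = 17; x_{25} = 0; x_{26} = 17.
Since (x_{25}, x_{26}) = (x_1, x_2) = (0, 17) (two consecutive terms determine the rest), the sequence is periodic with period 24.
(1254 - 1) mod 24 = 5, so x_{1254} = x_6 = 13.

13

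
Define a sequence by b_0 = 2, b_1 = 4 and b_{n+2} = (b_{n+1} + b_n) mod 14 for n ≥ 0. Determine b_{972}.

12

Computing terms: b_0 = 2; b_1 = 4; b_2 = 6; b_3 = 10; b_4 = 2; b_5 = 12; b_6 = 0; b_7 = 12; b_8 = 12; b_9 = 10; b_{10} = 8; b_{11} = 4; b_{12} = 12; b_{13} = 2; b_{14} = 0; b_{15} = 2; b_{16} = 2; b_{17} = 4.
The sequence repeats with period 16.
(972 - 0) mod 16 = 12, so b_{972} = b_{12} = 12.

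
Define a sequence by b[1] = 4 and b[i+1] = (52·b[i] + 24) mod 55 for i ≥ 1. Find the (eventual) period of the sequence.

20

Computing terms: b[1] = 4, b[2] = 12, b[3] = 43, b[4] = 5, b[5] = 9, b[6] = 52, b[7] = 33, b[8] = 35, b[9] = 29, b[10] = 47, b[11] = 48, b[12] = 45, b[13] = 54, b[14] = 27, b[15] = 53, b[16] = 30, b[17] = 44, b[18] = 2, b[19] = 18, b[20] = 25, b[21] = 4.
The sequence repeats with period 20.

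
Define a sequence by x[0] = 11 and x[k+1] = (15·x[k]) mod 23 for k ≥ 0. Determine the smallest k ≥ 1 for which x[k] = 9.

We have x[0] = 11; x[1] = 4; x[2] = 14; x[3] = 3; x[4] = 22; x[5] = 8; x[6] = 5; x[7] = 6; x[8] = 21; x[9] = 16; x[10] = 10; x[11] = 12; x[12] = 19; x[13] = 9; x[14] = 20; x[15] = 1; x[16] = 15; x[17] = 18; x[18] = 17; x[19] = 2; x[20] = 7; x[21] = 13; x[22] = 11.
The sequence repeats with period 22.
The value 9 first appears (with k ≥ 1) at x[13].

13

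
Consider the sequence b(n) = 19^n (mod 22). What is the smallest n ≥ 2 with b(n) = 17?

Listing terms: b(1) = 19; b(2) = 9; b(3) = 17; b(4) = 15; b(5) = 21; b(6) = 3; b(7) = 13; b(8) = 5; b(9) = 7; b(10) = 1; b(11) = 19.
Since b(11) = b(1) = 19, the sequence is periodic with period 10.
The value 17 first appears (with n ≥ 2) at b(3).

3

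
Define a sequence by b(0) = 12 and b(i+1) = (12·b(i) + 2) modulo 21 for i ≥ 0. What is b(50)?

Listing terms: b(0) = 12, b(1) = 20, b(2) = 11, b(3) = 8, b(4) = 14, b(5) = 2, b(6) = 5, b(7) = 20.
Since b(7) = b(1) = 20, the sequence is eventually periodic: after a pre-period of length 1 it cycles with period 6.
For i ≥ 1, b(i) depends only on (i - 1) mod 6. (50 - 1) mod 6 = 1, so b(50) = b(2) = 11.

11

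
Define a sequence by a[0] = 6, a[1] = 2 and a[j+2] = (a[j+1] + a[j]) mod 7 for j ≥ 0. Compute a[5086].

3

a[0] = 6,  a[1] = 2,  a[2] = 1,  a[3] = 3,  a[4] = 4,  a[5] = 0,  a[6] = 4,  a[7] = 4,  a[8] = 1,  a[9] = 5,  a[10] = 6,  a[11] = 4,  a[12] = 3,  a[13] = 0,  a[14] = 3,  a[15] = 3,  a[16] = 6,  a[17] = 2.
Since (a[16], a[17]) = (a[0], a[1]) = (6, 2) (two consecutive terms determine the rest), the sequence is periodic with period 16.
(5086 - 0) mod 16 = 14, so a[5086] = a[14] = 3.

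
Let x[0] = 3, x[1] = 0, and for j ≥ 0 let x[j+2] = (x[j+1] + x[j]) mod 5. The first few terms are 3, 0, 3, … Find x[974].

4

Computing terms: x[0] = 3, x[1] = 0, x[2] = 3, x[3] = 3, x[4] = 1, x[5] = 4, x[6] = 0, x[7] = 4, x[8] = 4, x[9] = 3, x[10] = 2, x[11] = 0, x[12] = 2, x[13] = 2, x[14] = 4, x[15] = 1, x[16] = 0, x[17] = 1, x[18] = 1, x[19] = 2, x[20] = 3, x[21] = 0.
The sequence repeats with period 20.
(974 - 0) mod 20 = 14, so x[974] = x[14] = 4.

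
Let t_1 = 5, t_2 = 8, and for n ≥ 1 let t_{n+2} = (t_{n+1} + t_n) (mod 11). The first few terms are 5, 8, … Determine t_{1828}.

Computing terms: t_1 = 5; t_2 = 8; t_3 = 2; t_4 = 10; t_5 = 1; t_6 = 0; t_7 = 1; t_8 = 1; t_9 = 2; t_{10} = 3; t_{11} = 5; t_{12} = 8.
Since (t_{11}, t_{12}) = (t_1, t_2) = (5, 8) (two consecutive terms determine the rest), the sequence is periodic with period 10.
(1828 - 1) mod 10 = 7, so t_{1828} = t_8 = 1.

1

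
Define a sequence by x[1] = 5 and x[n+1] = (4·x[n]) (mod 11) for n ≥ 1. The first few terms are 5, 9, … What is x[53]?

3

x[1] = 5; x[2] = 9; x[3] = 3; x[4] = 1; x[5] = 4; x[6] = 5.
The sequence repeats with period 5.
(53 - 1) mod 5 = 2, so x[53] = x[3] = 3.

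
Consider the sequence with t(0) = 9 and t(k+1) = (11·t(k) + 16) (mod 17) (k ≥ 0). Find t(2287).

4

Listing terms: t(0) = 9; t(1) = 13; t(2) = 6; t(3) = 14; t(4) = 0; t(5) = 16; t(6) = 5; t(7) = 3; t(8) = 15; t(9) = 11; t(10) = 1; t(11) = 10; t(12) = 7; t(13) = 8; t(14) = 2; t(15) = 4; t(16) = 9.
The sequence repeats with period 16.
So t(2287) = t(0 + ((2287-0) mod 16)) = t(15) = 4.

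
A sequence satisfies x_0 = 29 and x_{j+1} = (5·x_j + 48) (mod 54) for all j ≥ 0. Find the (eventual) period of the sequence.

x_0 = 29, x_1 = 31, x_2 = 41, x_3 = 37, x_4 = 17, x_5 = 25, x_6 = 11, x_7 = 49, x_8 = 23, x_9 = 1, x_{10} = 53, x_{11} = 43, x_{12} = 47, x_{13} = 13, x_{14} = 5, x_{15} = 19, x_{16} = 35, x_{17} = 7, x_{18} = 29.
Since x_{18} = x_0 = 29, the sequence is periodic with period 18.

18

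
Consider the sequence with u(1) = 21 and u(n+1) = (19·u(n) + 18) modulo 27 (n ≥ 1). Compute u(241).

21

Listing terms: u(1) = 21; u(2) = 12; u(3) = 3; u(4) = 21.
The sequence repeats with period 3.
(241 - 1) mod 3 = 0, so u(241) = u(1) = 21.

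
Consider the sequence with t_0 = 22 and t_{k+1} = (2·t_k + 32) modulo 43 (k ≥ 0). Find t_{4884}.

Listing terms: t_0 = 22, t_1 = 33, t_2 = 12, t_3 = 13, t_4 = 15, t_5 = 19, t_6 = 27, t_7 = 0, t_8 = 32, t_9 = 10, t_{10} = 9, t_{11} = 7, t_{12} = 3, t_{13} = 38, t_{14} = 22.
Since t_{14} = t_0 = 22, the sequence is periodic with period 14.
(4884 - 0) mod 14 = 12, so t_{4884} = t_{12} = 3.

3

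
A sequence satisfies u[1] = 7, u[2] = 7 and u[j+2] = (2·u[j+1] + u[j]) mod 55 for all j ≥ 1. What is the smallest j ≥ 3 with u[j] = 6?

Listing terms: u[1] = 7,  u[2] = 7,  u[3] = 21,  u[4] = 49,  u[5] = 9,  u[6] = 12,  u[7] = 33,  u[8] = 23,  u[9] = 24,  u[10] = 16,  u[11] = 1,  u[12] = 18,  u[13] = 37,  u[14] = 37,  u[15] = 1,  u[16] = 39,  u[17] = 24,  u[18] = 32,  u[19] = 33,  u[20] = 43,  u[21] = 9,  u[22] = 6,  u[23] = 21,  u[24] = 48,  u[25] = 7,  u[26] = 7.
Since (u[25], u[26]) = (u[1], u[2]) = (7, 7) (two consecutive terms determine the rest), the sequence is periodic with period 24.
The value 6 first appears (with j ≥ 3) at u[22].

22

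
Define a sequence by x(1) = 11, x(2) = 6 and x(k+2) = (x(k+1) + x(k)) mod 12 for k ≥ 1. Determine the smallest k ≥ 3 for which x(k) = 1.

15

x(1) = 11, x(2) = 6, x(3) = 5, x(4) = 11, x(5) = 4, x(6) = 3, x(7) = 7, x(8) = 10, x(9) = 5, x(10) = 3, x(11) = 8, x(12) = 11, x(13) = 7, x(14) = 6, x(15) = 1, x(16) = 7, x(17) = 8, x(18) = 3, x(19) = 11, x(20) = 2, x(21) = 1, x(22) = 3, x(23) = 4, x(24) = 7, x(25) = 11, x(26) = 6.
Since (x(25), x(26)) = (x(1), x(2)) = (11, 6) (two consecutive terms determine the rest), the sequence is periodic with period 24.
The value 1 first appears (with k ≥ 3) at x(15).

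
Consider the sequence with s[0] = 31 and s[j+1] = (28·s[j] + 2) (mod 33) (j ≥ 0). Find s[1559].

14

We have s[0] = 31; s[1] = 12; s[2] = 8; s[3] = 28; s[4] = 27; s[5] = 32; s[6] = 7; s[7] = 0; s[8] = 2; s[9] = 25; s[10] = 9; s[11] = 23; s[12] = 19; s[13] = 6; s[14] = 5; s[15] = 10; s[16] = 18; s[17] = 11; s[18] = 13; s[19] = 3; s[20] = 20; s[21] = 1; s[22] = 30; s[23] = 17; s[24] = 16; s[25] = 21; s[26] = 29; s[27] = 22; s[28] = 24; s[29] = 14; s[30] = 31.
The sequence repeats with period 30.
So s[1559] = s[0 + ((1559-0) mod 30)] = s[29] = 14.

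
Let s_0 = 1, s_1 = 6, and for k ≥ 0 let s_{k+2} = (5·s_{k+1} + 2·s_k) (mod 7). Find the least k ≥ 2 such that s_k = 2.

We have s_0 = 1,  s_1 = 6,  s_2 = 4,  s_3 = 4,  s_4 = 0,  s_5 = 1,  s_6 = 5,  s_7 = 6,  s_8 = 5,  s_9 = 2,  s_{10} = 6,  s_{11} = 6,  s_{12} = 0,  s_{13} = 5,  s_{14} = 4,  s_{15} = 2,  s_{16} = 4,  s_{17} = 3,  s_{18} = 2,  s_{19} = 2,  s_{20} = 0,  s_{21} = 4,  s_{22} = 6,  s_{23} = 3,  s_{24} = 6,  s_{25} = 1,  s_{26} = 3,  s_{27} = 3,  s_{28} = 0,  s_{29} = 6,  s_{30} = 2,  s_{31} = 1,  s_{32} = 2,  s_{33} = 5,  s_{34} = 1,  s_{35} = 1,  s_{36} = 0,  s_{37} = 2,  s_{38} = 3,  s_{39} = 5,  s_{40} = 3,  s_{41} = 4,  s_{42} = 5,  s_{43} = 5,  s_{44} = 0,  s_{45} = 3,  s_{46} = 1,  s_{47} = 4,  s_{48} = 1,  s_{49} = 6.
Since (s_{48}, s_{49}) = (s_0, s_1) = (1, 6) (two consecutive terms determine the rest), the sequence is periodic with period 48.
The value 2 first appears (with k ≥ 2) at s_9.

9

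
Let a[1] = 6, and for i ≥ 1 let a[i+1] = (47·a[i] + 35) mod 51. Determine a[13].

We have a[1] = 6; a[2] = 11; a[3] = 42; a[4] = 20; a[5] = 6.
The sequence repeats with period 4.
So a[13] = a[1 + ((13-1) mod 4)] = a[1] = 6.

6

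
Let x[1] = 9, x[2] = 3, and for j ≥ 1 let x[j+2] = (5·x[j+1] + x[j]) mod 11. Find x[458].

3

We have x[1] = 9, x[2] = 3, x[3] = 2, x[4] = 2, x[5] = 1, x[6] = 7, x[7] = 3, x[8] = 0, x[9] = 3, x[10] = 4, x[11] = 1, x[12] = 9, x[13] = 2, x[14] = 8, x[15] = 9, x[16] = 9, x[17] = 10, x[18] = 4, x[19] = 8, x[20] = 0, x[21] = 8, x[22] = 7, x[23] = 10, x[24] = 2, x[25] = 9, x[26] = 3.
The sequence repeats with period 24.
(458 - 1) mod 24 = 1, so x[458] = x[2] = 3.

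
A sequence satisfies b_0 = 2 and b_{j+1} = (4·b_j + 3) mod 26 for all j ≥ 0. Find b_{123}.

Listing terms: b_0 = 2,  b_1 = 11,  b_2 = 21,  b_3 = 9,  b_4 = 13,  b_5 = 3,  b_6 = 15,  b_7 = 11.
Since b_7 = b_1 = 11, the sequence is eventually periodic: after a pre-period of length 1 it cycles with period 6.
For j ≥ 1, b_j depends only on (j - 1) mod 6. (123 - 1) mod 6 = 2, so b_{123} = b_3 = 9.

9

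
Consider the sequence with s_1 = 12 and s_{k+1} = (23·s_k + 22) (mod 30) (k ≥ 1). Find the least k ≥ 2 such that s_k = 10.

s_1 = 12; s_2 = 28; s_3 = 6; s_4 = 10; s_5 = 12.
Since s_5 = s_1 = 12, the sequence is periodic with period 4.
The value 10 first appears (with k ≥ 2) at s_4.

4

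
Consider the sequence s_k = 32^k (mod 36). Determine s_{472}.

4

We have s_1 = 32, s_2 = 16, s_3 = 8, s_4 = 4, s_5 = 20, s_6 = 28, s_7 = 32.
The sequence repeats with period 6.
(472 - 1) mod 6 = 3, so s_{472} = s_4 = 4.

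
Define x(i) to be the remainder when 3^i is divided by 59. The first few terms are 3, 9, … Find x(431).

Computing terms: x(1) = 3,  x(2) = 9,  x(3) = 27,  x(4) = 22,  x(5) = 7,  x(6) = 21,  x(7) = 4,  x(8) = 12,  x(9) = 36,  x(10) = 49,  x(11) = 29,  x(12) = 28,  x(13) = 25,  x(14) = 16,  x(15) = 48,  x(16) = 26,  x(17) = 19,  x(18) = 57,  x(19) = 53,  x(20) = 41,  x(21) = 5,  x(22) = 15,  x(23) = 45,  x(24) = 17,  x(25) = 51,  x(26) = 35,  x(27) = 46,  x(28) = 20,  x(29) = 1,  x(30) = 3.
Since x(30) = x(1) = 3, the sequence is periodic with period 29.
So x(431) = x(1 + ((431-1) mod 29)) = x(25) = 51.

51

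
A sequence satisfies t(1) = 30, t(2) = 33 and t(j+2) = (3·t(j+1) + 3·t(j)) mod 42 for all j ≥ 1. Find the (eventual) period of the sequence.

t(1) = 30, t(2) = 33, t(3) = 21, t(4) = 36, t(5) = 3, t(6) = 33, t(7) = 24, t(8) = 3, t(9) = 39, t(10) = 0, t(11) = 33, t(12) = 15, t(13) = 18, t(14) = 15, t(15) = 15, t(16) = 6, t(17) = 21, t(18) = 39, t(19) = 12, t(20) = 27, t(21) = 33, t(22) = 12, t(23) = 9, t(24) = 21, t(25) = 6, t(26) = 39, t(27) = 9, t(28) = 18, t(29) = 39, t(30) = 3, t(31) = 0, t(32) = 9, t(33) = 27, t(34) = 24, t(35) = 27, t(36) = 27, t(37) = 36, t(38) = 21, t(39) = 3, t(40) = 30, t(41) = 15, t(42) = 9, t(43) = 30, t(44) = 33.
Since (t(43), t(44)) = (t(1), t(2)) = (30, 33) (two consecutive terms determine the rest), the sequence is periodic with period 42.

42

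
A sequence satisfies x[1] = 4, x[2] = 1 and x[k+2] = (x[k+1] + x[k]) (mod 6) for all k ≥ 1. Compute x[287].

x[1] = 4; x[2] = 1; x[3] = 5; x[4] = 0; x[5] = 5; x[6] = 5; x[7] = 4; x[8] = 3; x[9] = 1; x[10] = 4; x[11] = 5; x[12] = 3; x[13] = 2; x[14] = 5; x[15] = 1; x[16] = 0; x[17] = 1; x[18] = 1; x[19] = 2; x[20] = 3; x[21] = 5; x[22] = 2; x[23] = 1; x[24] = 3; x[25] = 4; x[26] = 1.
The sequence repeats with period 24.
(287 - 1) mod 24 = 22, so x[287] = x[23] = 1.

1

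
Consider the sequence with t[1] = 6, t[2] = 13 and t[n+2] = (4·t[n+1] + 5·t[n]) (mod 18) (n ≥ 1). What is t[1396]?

Computing terms: t[1] = 6; t[2] = 13; t[3] = 10; t[4] = 15; t[5] = 2; t[6] = 11; t[7] = 0; t[8] = 1; t[9] = 4; t[10] = 3; t[11] = 14; t[12] = 17; t[13] = 12; t[14] = 7; t[15] = 16; t[16] = 9; t[17] = 8; t[18] = 5; t[19] = 6; t[20] = 13.
Since (t[19], t[20]) = (t[1], t[2]) = (6, 13) (two consecutive terms determine the rest), the sequence is periodic with period 18.
So t[1396] = t[1 + ((1396-1) mod 18)] = t[10] = 3.

3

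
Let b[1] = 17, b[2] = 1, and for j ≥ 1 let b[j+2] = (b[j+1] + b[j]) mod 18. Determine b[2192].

5

Listing terms: b[1] = 17; b[2] = 1; b[3] = 0; b[4] = 1; b[5] = 1; b[6] = 2; b[7] = 3; b[8] = 5; b[9] = 8; b[10] = 13; b[11] = 3; b[12] = 16; b[13] = 1; b[14] = 17; b[15] = 0; b[16] = 17; b[17] = 17; b[18] = 16; b[19] = 15; b[20] = 13; b[21] = 10; b[22] = 5; b[23] = 15; b[24] = 2; b[25] = 17; b[26] = 1.
Since (b[25], b[26]) = (b[1], b[2]) = (17, 1) (two consecutive terms determine the rest), the sequence is periodic with period 24.
So b[2192] = b[1 + ((2192-1) mod 24)] = b[8] = 5.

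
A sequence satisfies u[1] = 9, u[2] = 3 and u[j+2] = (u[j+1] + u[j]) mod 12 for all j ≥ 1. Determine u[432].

u[1] = 9,  u[2] = 3,  u[3] = 0,  u[4] = 3,  u[5] = 3,  u[6] = 6,  u[7] = 9,  u[8] = 3.
Since (u[7], u[8]) = (u[1], u[2]) = (9, 3) (two consecutive terms determine the rest), the sequence is periodic with period 6.
(432 - 1) mod 6 = 5, so u[432] = u[6] = 6.

6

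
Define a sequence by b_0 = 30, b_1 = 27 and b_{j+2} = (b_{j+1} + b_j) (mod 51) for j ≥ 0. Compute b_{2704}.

b_0 = 30, b_1 = 27, b_2 = 6, b_3 = 33, b_4 = 39, b_5 = 21, b_6 = 9, b_7 = 30, b_8 = 39, b_9 = 18, b_{10} = 6, b_{11} = 24, b_{12} = 30, b_{13} = 3, b_{14} = 33, b_{15} = 36, b_{16} = 18, b_{17} = 3, b_{18} = 21, b_{19} = 24, b_{20} = 45, b_{21} = 18, b_{22} = 12, b_{23} = 30, b_{24} = 42, b_{25} = 21, b_{26} = 12, b_{27} = 33, b_{28} = 45, b_{29} = 27, b_{30} = 21, b_{31} = 48, b_{32} = 18, b_{33} = 15, b_{34} = 33, b_{35} = 48, b_{36} = 30, b_{37} = 27.
Since (b_{36}, b_{37}) = (b_0, b_1) = (30, 27) (two consecutive terms determine the rest), the sequence is periodic with period 36.
(2704 - 0) mod 36 = 4, so b_{2704} = b_4 = 39.

39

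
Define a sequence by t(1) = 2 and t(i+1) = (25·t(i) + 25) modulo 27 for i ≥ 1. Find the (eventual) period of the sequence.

27

Listing terms: t(1) = 2,  t(2) = 21,  t(3) = 10,  t(4) = 5,  t(5) = 15,  t(6) = 22,  t(7) = 8,  t(8) = 9,  t(9) = 7,  t(10) = 11,  t(11) = 3,  t(12) = 19,  t(13) = 14,  t(14) = 24,  t(15) = 4,  t(16) = 17,  t(17) = 18,  t(18) = 16,  t(19) = 20,  t(20) = 12,  t(21) = 1,  t(22) = 23,  t(23) = 6,  t(24) = 13,  t(25) = 26,  t(26) = 0,  t(27) = 25,  t(28) = 2.
The sequence repeats with period 27.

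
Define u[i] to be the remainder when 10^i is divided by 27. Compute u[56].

Computing terms: u[0] = 1; u[1] = 10; u[2] = 19; u[3] = 1.
Since u[3] = u[0] = 1, the sequence is periodic with period 3.
(56 - 0) mod 3 = 2, so u[56] = u[2] = 19.

19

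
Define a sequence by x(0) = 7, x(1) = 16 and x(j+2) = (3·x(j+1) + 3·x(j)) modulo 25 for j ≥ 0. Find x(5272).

x(0) = 7, x(1) = 16, x(2) = 19, x(3) = 5, x(4) = 22, x(5) = 6, x(6) = 9, x(7) = 20, x(8) = 12, x(9) = 21, x(10) = 24, x(11) = 10, x(12) = 2, x(13) = 11, x(14) = 14, x(15) = 0, x(16) = 17, x(17) = 1, x(18) = 4, x(19) = 15, x(20) = 7, x(21) = 16.
Since (x(20), x(21)) = (x(0), x(1)) = (7, 16) (two consecutive terms determine the rest), the sequence is periodic with period 20.
(5272 - 0) mod 20 = 12, so x(5272) = x(12) = 2.

2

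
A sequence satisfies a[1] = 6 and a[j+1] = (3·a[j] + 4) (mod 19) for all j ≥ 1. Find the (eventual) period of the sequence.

18

Computing terms: a[1] = 6,  a[2] = 3,  a[3] = 13,  a[4] = 5,  a[5] = 0,  a[6] = 4,  a[7] = 16,  a[8] = 14,  a[9] = 8,  a[10] = 9,  a[11] = 12,  a[12] = 2,  a[13] = 10,  a[14] = 15,  a[15] = 11,  a[16] = 18,  a[17] = 1,  a[18] = 7,  a[19] = 6.
The sequence repeats with period 18.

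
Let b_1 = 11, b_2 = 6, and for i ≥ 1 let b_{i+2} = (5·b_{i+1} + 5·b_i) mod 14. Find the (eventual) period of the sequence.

Listing terms: b_1 = 11; b_2 = 6; b_3 = 1; b_4 = 7; b_5 = 12; b_6 = 11; b_7 = 3; b_8 = 0; b_9 = 1; b_{10} = 5; b_{11} = 2; b_{12} = 7; b_{13} = 3; b_{14} = 8; b_{15} = 13; b_{16} = 7; b_{17} = 2; b_{18} = 3; b_{19} = 11; b_{20} = 0; b_{21} = 13; b_{22} = 9; b_{23} = 12; b_{24} = 7; b_{25} = 11; b_{26} = 6.
The sequence repeats with period 24.

24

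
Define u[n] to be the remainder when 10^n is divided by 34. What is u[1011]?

14

Computing terms: u[1] = 10; u[2] = 32; u[3] = 14; u[4] = 4; u[5] = 6; u[6] = 26; u[7] = 22; u[8] = 16; u[9] = 24; u[10] = 2; u[11] = 20; u[12] = 30; u[13] = 28; u[14] = 8; u[15] = 12; u[16] = 18; u[17] = 10.
Since u[17] = u[1] = 10, the sequence is periodic with period 16.
(1011 - 1) mod 16 = 2, so u[1011] = u[3] = 14.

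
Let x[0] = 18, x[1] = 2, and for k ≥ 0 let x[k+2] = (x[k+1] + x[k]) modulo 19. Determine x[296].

Computing terms: x[0] = 18, x[1] = 2, x[2] = 1, x[3] = 3, x[4] = 4, x[5] = 7, x[6] = 11, x[7] = 18, x[8] = 10, x[9] = 9, x[10] = 0, x[11] = 9, x[12] = 9, x[13] = 18, x[14] = 8, x[15] = 7, x[16] = 15, x[17] = 3, x[18] = 18, x[19] = 2.
The sequence repeats with period 18.
So x[296] = x[0 + ((296-0) mod 18)] = x[8] = 10.

10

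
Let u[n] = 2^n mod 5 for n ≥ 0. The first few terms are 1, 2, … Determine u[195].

3

Listing terms: u[0] = 1,  u[1] = 2,  u[2] = 4,  u[3] = 3,  u[4] = 1.
Since u[4] = u[0] = 1, the sequence is periodic with period 4.
So u[195] = u[0 + ((195-0) mod 4)] = u[3] = 3.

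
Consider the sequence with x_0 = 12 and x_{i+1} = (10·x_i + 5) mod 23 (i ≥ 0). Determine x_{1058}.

x_0 = 12; x_1 = 10; x_2 = 13; x_3 = 20; x_4 = 21; x_5 = 8; x_6 = 16; x_7 = 4; x_8 = 22; x_9 = 18; x_{10} = 1; x_{11} = 15; x_{12} = 17; x_{13} = 14; x_{14} = 7; x_{15} = 6; x_{16} = 19; x_{17} = 11; x_{18} = 0; x_{19} = 5; x_{20} = 9; x_{21} = 3; x_{22} = 12.
The sequence repeats with period 22.
(1058 - 0) mod 22 = 2, so x_{1058} = x_2 = 13.

13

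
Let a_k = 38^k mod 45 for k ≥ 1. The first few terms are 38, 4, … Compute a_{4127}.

32

a_1 = 38, a_2 = 4, a_3 = 17, a_4 = 16, a_5 = 23, a_6 = 19, a_7 = 2, a_8 = 31, a_9 = 8, a_{10} = 34, a_{11} = 32, a_{12} = 1, a_{13} = 38.
The sequence repeats with period 12.
So a_{4127} = a_{1 + ((4127-1) mod 12)} = a_{11} = 32.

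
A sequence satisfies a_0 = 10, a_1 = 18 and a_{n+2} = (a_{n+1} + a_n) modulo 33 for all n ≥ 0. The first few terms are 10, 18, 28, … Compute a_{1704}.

Computing terms: a_0 = 10,  a_1 = 18,  a_2 = 28,  a_3 = 13,  a_4 = 8,  a_5 = 21,  a_6 = 29,  a_7 = 17,  a_8 = 13,  a_9 = 30,  a_{10} = 10,  a_{11} = 7,  a_{12} = 17,  a_{13} = 24,  a_{14} = 8,  a_{15} = 32,  a_{16} = 7,  a_{17} = 6,  a_{18} = 13,  a_{19} = 19,  a_{20} = 32,  a_{21} = 18,  a_{22} = 17,  a_{23} = 2,  a_{24} = 19,  a_{25} = 21,  a_{26} = 7,  a_{27} = 28,  a_{28} = 2,  a_{29} = 30,  a_{30} = 32,  a_{31} = 29,  a_{32} = 28,  a_{33} = 24,  a_{34} = 19,  a_{35} = 10,  a_{36} = 29,  a_{37} = 6,  a_{38} = 2,  a_{39} = 8,  a_{40} = 10,  a_{41} = 18.
Since (a_{40}, a_{41}) = (a_0, a_1) = (10, 18) (two consecutive terms determine the rest), the sequence is periodic with period 40.
(1704 - 0) mod 40 = 24, so a_{1704} = a_{24} = 19.

19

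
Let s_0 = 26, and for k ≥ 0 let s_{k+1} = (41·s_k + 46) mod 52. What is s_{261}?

28

Computing terms: s_0 = 26, s_1 = 20, s_2 = 34, s_3 = 36, s_4 = 14, s_5 = 48, s_6 = 38, s_7 = 44, s_8 = 30, s_9 = 28, s_{10} = 50, s_{11} = 16, s_{12} = 26.
Since s_{12} = s_0 = 26, the sequence is periodic with period 12.
(261 - 0) mod 12 = 9, so s_{261} = s_9 = 28.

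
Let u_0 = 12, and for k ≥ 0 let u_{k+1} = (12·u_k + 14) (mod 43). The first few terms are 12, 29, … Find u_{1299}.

We have u_0 = 12; u_1 = 29; u_2 = 18; u_3 = 15; u_4 = 22; u_5 = 20; u_6 = 39; u_7 = 9; u_8 = 36; u_9 = 16; u_{10} = 34; u_{11} = 35; u_{12} = 4; u_{13} = 19; u_{14} = 27; u_{15} = 37; u_{16} = 28; u_{17} = 6; u_{18} = 0; u_{19} = 14; u_{20} = 10; u_{21} = 5; u_{22} = 31; u_{23} = 42; u_{24} = 2; u_{25} = 38; u_{26} = 40; u_{27} = 21; u_{28} = 8; u_{29} = 24; u_{30} = 1; u_{31} = 26; u_{32} = 25; u_{33} = 13; u_{34} = 41; u_{35} = 33; u_{36} = 23; u_{37} = 32; u_{38} = 11; u_{39} = 17; u_{40} = 3; u_{41} = 7; u_{42} = 12.
The sequence repeats with period 42.
(1299 - 0) mod 42 = 39, so u_{1299} = u_{39} = 17.

17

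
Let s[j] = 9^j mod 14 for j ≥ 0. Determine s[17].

We have s[0] = 1, s[1] = 9, s[2] = 11, s[3] = 1.
The sequence repeats with period 3.
(17 - 0) mod 3 = 2, so s[17] = s[2] = 11.

11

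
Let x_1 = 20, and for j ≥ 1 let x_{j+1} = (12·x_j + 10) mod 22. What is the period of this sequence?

Computing terms: x_1 = 20; x_2 = 8; x_3 = 18; x_4 = 6; x_5 = 16; x_6 = 4; x_7 = 14; x_8 = 2; x_9 = 12; x_{10} = 0; x_{11} = 10; x_{12} = 20.
Since x_{12} = x_1 = 20, the sequence is periodic with period 11.

11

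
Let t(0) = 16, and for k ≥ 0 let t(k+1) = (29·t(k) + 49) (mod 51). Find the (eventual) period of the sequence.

16

Computing terms: t(0) = 16, t(1) = 3, t(2) = 34, t(3) = 15, t(4) = 25, t(5) = 9, t(6) = 4, t(7) = 12, t(8) = 40, t(9) = 36, t(10) = 22, t(11) = 24, t(12) = 31, t(13) = 30, t(14) = 1, t(15) = 27, t(16) = 16.
Since t(16) = t(0) = 16, the sequence is periodic with period 16.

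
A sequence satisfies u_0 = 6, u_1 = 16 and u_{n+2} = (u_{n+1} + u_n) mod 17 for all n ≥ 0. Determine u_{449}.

We have u_0 = 6,  u_1 = 16,  u_2 = 5,  u_3 = 4,  u_4 = 9,  u_5 = 13,  u_6 = 5,  u_7 = 1,  u_8 = 6,  u_9 = 7,  u_{10} = 13,  u_{11} = 3,  u_{12} = 16,  u_{13} = 2,  u_{14} = 1,  u_{15} = 3,  u_{16} = 4,  u_{17} = 7,  u_{18} = 11,  u_{19} = 1,  u_{20} = 12,  u_{21} = 13,  u_{22} = 8,  u_{23} = 4,  u_{24} = 12,  u_{25} = 16,  u_{26} = 11,  u_{27} = 10,  u_{28} = 4,  u_{29} = 14,  u_{30} = 1,  u_{31} = 15,  u_{32} = 16,  u_{33} = 14,  u_{34} = 13,  u_{35} = 10,  u_{36} = 6,  u_{37} = 16.
Since (u_{36}, u_{37}) = (u_0, u_1) = (6, 16) (two consecutive terms determine the rest), the sequence is periodic with period 36.
(449 - 0) mod 36 = 17, so u_{449} = u_{17} = 7.

7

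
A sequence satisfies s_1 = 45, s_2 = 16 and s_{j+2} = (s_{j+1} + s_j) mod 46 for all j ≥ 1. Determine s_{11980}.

s_1 = 45, s_2 = 16, s_3 = 15, s_4 = 31, s_5 = 0, s_6 = 31, s_7 = 31, s_8 = 16, s_9 = 1, s_{10} = 17, s_{11} = 18, s_{12} = 35, s_{13} = 7, s_{14} = 42, s_{15} = 3, s_{16} = 45, s_{17} = 2, s_{18} = 1, s_{19} = 3, s_{20} = 4, s_{21} = 7, s_{22} = 11, s_{23} = 18, s_{24} = 29, s_{25} = 1, s_{26} = 30, s_{27} = 31, s_{28} = 15, s_{29} = 0, s_{30} = 15, s_{31} = 15, s_{32} = 30, s_{33} = 45, s_{34} = 29, s_{35} = 28, s_{36} = 11, s_{37} = 39, s_{38} = 4, s_{39} = 43, s_{40} = 1, s_{41} = 44, s_{42} = 45, s_{43} = 43, s_{44} = 42, s_{45} = 39, s_{46} = 35, s_{47} = 28, s_{48} = 17, s_{49} = 45, s_{50} = 16.
The sequence repeats with period 48.
So s_{11980} = s_{1 + ((11980-1) mod 48)} = s_{28} = 15.

15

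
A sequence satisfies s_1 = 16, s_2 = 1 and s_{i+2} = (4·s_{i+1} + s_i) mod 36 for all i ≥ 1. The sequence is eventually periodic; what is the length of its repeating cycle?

8

We have s_1 = 16,  s_2 = 1,  s_3 = 20,  s_4 = 9,  s_5 = 20,  s_6 = 17,  s_7 = 16,  s_8 = 9,  s_9 = 16,  s_{10} = 1.
The sequence repeats with period 8.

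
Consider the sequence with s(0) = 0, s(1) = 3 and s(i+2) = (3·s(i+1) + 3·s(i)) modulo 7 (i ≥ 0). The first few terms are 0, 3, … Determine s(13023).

Listing terms: s(0) = 0, s(1) = 3, s(2) = 2, s(3) = 1, s(4) = 2, s(5) = 2, s(6) = 5, s(7) = 0, s(8) = 1, s(9) = 3, s(10) = 5, s(11) = 3, s(12) = 3, s(13) = 4, s(14) = 0, s(15) = 5, s(16) = 1, s(17) = 4, s(18) = 1, s(19) = 1, s(20) = 6, s(21) = 0, s(22) = 4, s(23) = 5, s(24) = 6, s(25) = 5, s(26) = 5, s(27) = 2, s(28) = 0, s(29) = 6, s(30) = 4, s(31) = 2, s(32) = 4, s(33) = 4, s(34) = 3, s(35) = 0, s(36) = 2, s(37) = 6, s(38) = 3, s(39) = 6, s(40) = 6, s(41) = 1, s(42) = 0, s(43) = 3.
Since (s(42), s(43)) = (s(0), s(1)) = (0, 3) (two consecutive terms determine the rest), the sequence is periodic with period 42.
(13023 - 0) mod 42 = 3, so s(13023) = s(3) = 1.

1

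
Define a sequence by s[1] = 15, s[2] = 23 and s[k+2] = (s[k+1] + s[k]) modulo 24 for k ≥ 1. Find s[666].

s[1] = 15, s[2] = 23, s[3] = 14, s[4] = 13, s[5] = 3, s[6] = 16, s[7] = 19, s[8] = 11, s[9] = 6, s[10] = 17, s[11] = 23, s[12] = 16, s[13] = 15, s[14] = 7, s[15] = 22, s[16] = 5, s[17] = 3, s[18] = 8, s[19] = 11, s[20] = 19, s[21] = 6, s[22] = 1, s[23] = 7, s[24] = 8, s[25] = 15, s[26] = 23.
Since (s[25], s[26]) = (s[1], s[2]) = (15, 23) (two consecutive terms determine the rest), the sequence is periodic with period 24.
So s[666] = s[1 + ((666-1) mod 24)] = s[18] = 8.

8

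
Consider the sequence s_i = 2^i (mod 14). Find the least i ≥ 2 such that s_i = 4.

Computing terms: s_1 = 2, s_2 = 4, s_3 = 8, s_4 = 2.
Since s_4 = s_1 = 2, the sequence is periodic with period 3.
The value 4 first appears (with i ≥ 2) at s_2.

2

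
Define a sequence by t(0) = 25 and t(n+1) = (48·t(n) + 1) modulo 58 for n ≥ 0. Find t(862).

47

We have t(0) = 25, t(1) = 41, t(2) = 55, t(3) = 31, t(4) = 39, t(5) = 17, t(6) = 5, t(7) = 9, t(8) = 27, t(9) = 21, t(10) = 23, t(11) = 3, t(12) = 29, t(13) = 1, t(14) = 49, t(15) = 33, t(16) = 19, t(17) = 43, t(18) = 35, t(19) = 57, t(20) = 11, t(21) = 7, t(22) = 47, t(23) = 53, t(24) = 51, t(25) = 13, t(26) = 45, t(27) = 15, t(28) = 25.
The sequence repeats with period 28.
(862 - 0) mod 28 = 22, so t(862) = t(22) = 47.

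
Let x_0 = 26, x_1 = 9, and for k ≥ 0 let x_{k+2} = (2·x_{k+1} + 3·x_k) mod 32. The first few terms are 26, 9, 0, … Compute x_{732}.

30

x_0 = 26; x_1 = 9; x_2 = 0; x_3 = 27; x_4 = 22; x_5 = 29; x_6 = 28; x_7 = 15; x_8 = 18; x_9 = 17; x_{10} = 24; x_{11} = 3; x_{12} = 14; x_{13} = 5; x_{14} = 20; x_{15} = 23; x_{16} = 10; x_{17} = 25; x_{18} = 16; x_{19} = 11; x_{20} = 6; x_{21} = 13; x_{22} = 12; x_{23} = 31; x_{24} = 2; x_{25} = 1; x_{26} = 8; x_{27} = 19; x_{28} = 30; x_{29} = 21; x_{30} = 4; x_{31} = 7; x_{32} = 26; x_{33} = 9.
Since (x_{32}, x_{33}) = (x_0, x_1) = (26, 9) (two consecutive terms determine the rest), the sequence is periodic with period 32.
So x_{732} = x_{0 + ((732-0) mod 32)} = x_{28} = 30.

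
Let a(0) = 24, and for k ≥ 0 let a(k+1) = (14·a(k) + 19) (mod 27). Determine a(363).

Computing terms: a(0) = 24; a(1) = 4; a(2) = 21; a(3) = 16; a(4) = 0; a(5) = 19; a(6) = 15; a(7) = 13; a(8) = 12; a(9) = 25; a(10) = 18; a(11) = 1; a(12) = 6; a(13) = 22; a(14) = 3; a(15) = 7; a(16) = 9; a(17) = 10; a(18) = 24.
The sequence repeats with period 18.
(363 - 0) mod 18 = 3, so a(363) = a(3) = 16.

16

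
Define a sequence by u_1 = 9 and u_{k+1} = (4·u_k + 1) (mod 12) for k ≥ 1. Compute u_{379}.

We have u_1 = 9,  u_2 = 1,  u_3 = 5,  u_4 = 9.
The sequence repeats with period 3.
So u_{379} = u_{1 + ((379-1) mod 3)} = u_1 = 9.

9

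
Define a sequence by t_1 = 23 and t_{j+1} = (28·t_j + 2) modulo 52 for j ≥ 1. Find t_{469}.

Computing terms: t_1 = 23,  t_2 = 22,  t_3 = 46,  t_4 = 42,  t_5 = 34,  t_6 = 18,  t_7 = 38,  t_8 = 26,  t_9 = 2,  t_{10} = 6,  t_{11} = 14,  t_{12} = 30,  t_{13} = 10,  t_{14} = 22.
Since t_{14} = t_2 = 22, the sequence is eventually periodic: after a pre-period of length 1 it cycles with period 12.
For j ≥ 2, t_j depends only on (j - 2) mod 12. (469 - 2) mod 12 = 11, so t_{469} = t_{13} = 10.

10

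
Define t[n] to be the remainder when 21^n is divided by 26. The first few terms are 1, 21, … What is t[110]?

Computing terms: t[0] = 1,  t[1] = 21,  t[2] = 25,  t[3] = 5,  t[4] = 1.
The sequence repeats with period 4.
So t[110] = t[0 + ((110-0) mod 4)] = t[2] = 25.

25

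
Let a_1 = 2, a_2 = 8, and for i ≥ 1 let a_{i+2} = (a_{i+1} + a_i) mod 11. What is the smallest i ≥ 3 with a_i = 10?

Listing terms: a_1 = 2,  a_2 = 8,  a_3 = 10,  a_4 = 7,  a_5 = 6,  a_6 = 2,  a_7 = 8.
Since (a_6, a_7) = (a_1, a_2) = (2, 8) (two consecutive terms determine the rest), the sequence is periodic with period 5.
The value 10 first appears (with i ≥ 3) at a_3.

3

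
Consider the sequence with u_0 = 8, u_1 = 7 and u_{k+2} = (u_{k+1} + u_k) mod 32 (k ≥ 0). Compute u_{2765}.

11

Computing terms: u_0 = 8,  u_1 = 7,  u_2 = 15,  u_3 = 22,  u_4 = 5,  u_5 = 27,  u_6 = 0,  u_7 = 27,  u_8 = 27,  u_9 = 22,  u_{10} = 17,  u_{11} = 7,  u_{12} = 24,  u_{13} = 31,  u_{14} = 23,  u_{15} = 22,  u_{16} = 13,  u_{17} = 3,  u_{18} = 16,  u_{19} = 19,  u_{20} = 3,  u_{21} = 22,  u_{22} = 25,  u_{23} = 15,  u_{24} = 8,  u_{25} = 23,  u_{26} = 31,  u_{27} = 22,  u_{28} = 21,  u_{29} = 11,  u_{30} = 0,  u_{31} = 11,  u_{32} = 11,  u_{33} = 22,  u_{34} = 1,  u_{35} = 23,  u_{36} = 24,  u_{37} = 15,  u_{38} = 7,  u_{39} = 22,  u_{40} = 29,  u_{41} = 19,  u_{42} = 16,  u_{43} = 3,  u_{44} = 19,  u_{45} = 22,  u_{46} = 9,  u_{47} = 31,  u_{48} = 8,  u_{49} = 7.
The sequence repeats with period 48.
So u_{2765} = u_{0 + ((2765-0) mod 48)} = u_{29} = 11.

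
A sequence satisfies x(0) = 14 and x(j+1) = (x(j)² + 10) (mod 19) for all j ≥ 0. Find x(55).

Listing terms: x(0) = 14; x(1) = 16; x(2) = 0; x(3) = 10; x(4) = 15; x(5) = 7; x(6) = 2; x(7) = 14.
The sequence repeats with period 7.
(55 - 0) mod 7 = 6, so x(55) = x(6) = 2.

2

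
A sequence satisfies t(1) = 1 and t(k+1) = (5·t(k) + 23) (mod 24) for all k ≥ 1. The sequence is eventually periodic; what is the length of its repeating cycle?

8

We have t(1) = 1, t(2) = 4, t(3) = 19, t(4) = 22, t(5) = 13, t(6) = 16, t(7) = 7, t(8) = 10, t(9) = 1.
The sequence repeats with period 8.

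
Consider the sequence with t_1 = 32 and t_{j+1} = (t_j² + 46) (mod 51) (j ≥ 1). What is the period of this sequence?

3

We have t_1 = 32,  t_2 = 50,  t_3 = 47,  t_4 = 11,  t_5 = 14,  t_6 = 38,  t_7 = 11.
Since t_7 = t_4 = 11, the sequence is eventually periodic: after a pre-period of length 3 it cycles with period 3.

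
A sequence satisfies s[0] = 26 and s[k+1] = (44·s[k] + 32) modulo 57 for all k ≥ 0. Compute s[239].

15

Listing terms: s[0] = 26, s[1] = 36, s[2] = 20, s[3] = 0, s[4] = 32, s[5] = 15, s[6] = 8, s[7] = 42, s[8] = 56, s[9] = 45, s[10] = 17, s[11] = 39, s[12] = 38, s[13] = 51, s[14] = 53, s[15] = 27, s[16] = 23, s[17] = 18, s[18] = 26.
Since s[18] = s[0] = 26, the sequence is periodic with period 18.
(239 - 0) mod 18 = 5, so s[239] = s[5] = 15.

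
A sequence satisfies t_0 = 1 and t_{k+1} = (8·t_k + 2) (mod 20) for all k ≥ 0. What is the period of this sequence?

4

We have t_0 = 1; t_1 = 10; t_2 = 2; t_3 = 18; t_4 = 6; t_5 = 10.
Since t_5 = t_1 = 10, the sequence is eventually periodic: after a pre-period of length 1 it cycles with period 4.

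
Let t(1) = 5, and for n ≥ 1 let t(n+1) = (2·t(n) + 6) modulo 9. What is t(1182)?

4

Listing terms: t(1) = 5; t(2) = 7; t(3) = 2; t(4) = 1; t(5) = 8; t(6) = 4; t(7) = 5.
The sequence repeats with period 6.
(1182 - 1) mod 6 = 5, so t(1182) = t(6) = 4.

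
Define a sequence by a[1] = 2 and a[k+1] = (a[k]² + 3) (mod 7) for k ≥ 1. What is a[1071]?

a[1] = 2,  a[2] = 0,  a[3] = 3,  a[4] = 5,  a[5] = 0.
Since a[5] = a[2] = 0, the sequence is eventually periodic: after a pre-period of length 1 it cycles with period 3.
For k ≥ 2, a[k] depends only on (k - 2) mod 3. (1071 - 2) mod 3 = 1, so a[1071] = a[3] = 3.

3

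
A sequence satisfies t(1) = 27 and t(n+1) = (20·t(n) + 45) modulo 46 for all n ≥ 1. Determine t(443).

15

Computing terms: t(1) = 27, t(2) = 33, t(3) = 15, t(4) = 23, t(5) = 45, t(6) = 25, t(7) = 39, t(8) = 43, t(9) = 31, t(10) = 21, t(11) = 5, t(12) = 7, t(13) = 1, t(14) = 19, t(15) = 11, t(16) = 35, t(17) = 9, t(18) = 41, t(19) = 37, t(20) = 3, t(21) = 13, t(22) = 29, t(23) = 27.
Since t(23) = t(1) = 27, the sequence is periodic with period 22.
So t(443) = t(1 + ((443-1) mod 22)) = t(3) = 15.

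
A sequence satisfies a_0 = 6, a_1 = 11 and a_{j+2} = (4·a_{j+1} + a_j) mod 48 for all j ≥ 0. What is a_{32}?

a_0 = 6,  a_1 = 11,  a_2 = 2,  a_3 = 19,  a_4 = 30,  a_5 = 43,  a_6 = 10,  a_7 = 35,  a_8 = 6,  a_9 = 11.
The sequence repeats with period 8.
So a_{32} = a_{0 + ((32-0) mod 8)} = a_0 = 6.

6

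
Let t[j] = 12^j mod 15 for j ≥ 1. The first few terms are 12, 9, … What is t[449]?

12

We have t[1] = 12; t[2] = 9; t[3] = 3; t[4] = 6; t[5] = 12.
Since t[5] = t[1] = 12, the sequence is periodic with period 4.
So t[449] = t[1 + ((449-1) mod 4)] = t[1] = 12.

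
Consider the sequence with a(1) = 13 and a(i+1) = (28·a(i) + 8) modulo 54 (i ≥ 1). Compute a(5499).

Listing terms: a(1) = 13; a(2) = 48; a(3) = 2; a(4) = 10; a(5) = 18; a(6) = 26; a(7) = 34; a(8) = 42; a(9) = 50; a(10) = 4; a(11) = 12; a(12) = 20; a(13) = 28; a(14) = 36; a(15) = 44; a(16) = 52; a(17) = 6; a(18) = 14; a(19) = 22; a(20) = 30; a(21) = 38; a(22) = 46; a(23) = 0; a(24) = 8; a(25) = 16; a(26) = 24; a(27) = 32; a(28) = 40; a(29) = 48.
Since a(29) = a(2) = 48, the sequence is eventually periodic: after a pre-period of length 1 it cycles with period 27.
For i ≥ 2, a(i) depends only on (i - 2) mod 27. (5499 - 2) mod 27 = 16, so a(5499) = a(18) = 14.

14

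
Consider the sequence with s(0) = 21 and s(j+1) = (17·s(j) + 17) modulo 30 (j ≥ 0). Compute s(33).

Computing terms: s(0) = 21,  s(1) = 14,  s(2) = 15,  s(3) = 2,  s(4) = 21.
The sequence repeats with period 4.
(33 - 0) mod 4 = 1, so s(33) = s(1) = 14.

14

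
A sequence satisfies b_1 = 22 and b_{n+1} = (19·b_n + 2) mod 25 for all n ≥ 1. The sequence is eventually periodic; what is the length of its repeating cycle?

10

We have b_1 = 22, b_2 = 20, b_3 = 7, b_4 = 10, b_5 = 17, b_6 = 0, b_7 = 2, b_8 = 15, b_9 = 12, b_{10} = 5, b_{11} = 22.
Since b_{11} = b_1 = 22, the sequence is periodic with period 10.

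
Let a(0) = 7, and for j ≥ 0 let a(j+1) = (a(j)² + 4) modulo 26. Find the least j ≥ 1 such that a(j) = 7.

Listing terms: a(0) = 7, a(1) = 1, a(2) = 5, a(3) = 3, a(4) = 13, a(5) = 17, a(6) = 7.
Since a(6) = a(0) = 7, the sequence is periodic with period 6.
The value 7 next appears (with j ≥ 1) at a(6).

6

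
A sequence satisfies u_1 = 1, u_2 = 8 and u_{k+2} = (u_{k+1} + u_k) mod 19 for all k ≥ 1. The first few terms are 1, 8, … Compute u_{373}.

6

Computing terms: u_1 = 1; u_2 = 8; u_3 = 9; u_4 = 17; u_5 = 7; u_6 = 5; u_7 = 12; u_8 = 17; u_9 = 10; u_{10} = 8; u_{11} = 18; u_{12} = 7; u_{13} = 6; u_{14} = 13; u_{15} = 0; u_{16} = 13; u_{17} = 13; u_{18} = 7; u_{19} = 1; u_{20} = 8.
Since (u_{19}, u_{20}) = (u_1, u_2) = (1, 8) (two consecutive terms determine the rest), the sequence is periodic with period 18.
So u_{373} = u_{1 + ((373-1) mod 18)} = u_{13} = 6.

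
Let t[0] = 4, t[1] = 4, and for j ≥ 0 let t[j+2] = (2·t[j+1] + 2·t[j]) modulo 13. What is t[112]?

Listing terms: t[0] = 4,  t[1] = 4,  t[2] = 3,  t[3] = 1,  t[4] = 8,  t[5] = 5,  t[6] = 0,  t[7] = 10,  t[8] = 7,  t[9] = 8,  t[10] = 4,  t[11] = 11,  t[12] = 4,  t[13] = 4.
Since (t[12], t[13]) = (t[0], t[1]) = (4, 4) (two consecutive terms determine the rest), the sequence is periodic with period 12.
So t[112] = t[0 + ((112-0) mod 12)] = t[4] = 8.

8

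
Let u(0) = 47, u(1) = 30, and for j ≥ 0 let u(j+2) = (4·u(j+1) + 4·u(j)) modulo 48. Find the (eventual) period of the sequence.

Listing terms: u(0) = 47, u(1) = 30, u(2) = 20, u(3) = 8, u(4) = 16, u(5) = 0, u(6) = 16, u(7) = 16, u(8) = 32, u(9) = 0, u(10) = 32, u(11) = 32, u(12) = 16, u(13) = 0.
Since (u(12), u(13)) = (u(4), u(5)) = (16, 0) (two consecutive terms determine the rest), the sequence is eventually periodic: after a pre-period of length 4 it cycles with period 8.

8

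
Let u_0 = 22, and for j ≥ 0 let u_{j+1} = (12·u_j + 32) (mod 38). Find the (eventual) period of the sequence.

u_0 = 22, u_1 = 30, u_2 = 12, u_3 = 24, u_4 = 16, u_5 = 34, u_6 = 22.
The sequence repeats with period 6.

6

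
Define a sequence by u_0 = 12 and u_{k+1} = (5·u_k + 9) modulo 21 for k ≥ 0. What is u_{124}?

0

Computing terms: u_0 = 12; u_1 = 6; u_2 = 18; u_3 = 15; u_4 = 0; u_5 = 9; u_6 = 12.
The sequence repeats with period 6.
So u_{124} = u_{0 + ((124-0) mod 6)} = u_4 = 0.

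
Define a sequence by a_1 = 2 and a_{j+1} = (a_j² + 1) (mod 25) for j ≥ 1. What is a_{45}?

Listing terms: a_1 = 2,  a_2 = 5,  a_3 = 1,  a_4 = 2.
The sequence repeats with period 3.
(45 - 1) mod 3 = 2, so a_{45} = a_3 = 1.

1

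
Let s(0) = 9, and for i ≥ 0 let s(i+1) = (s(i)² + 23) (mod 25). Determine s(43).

19

Listing terms: s(0) = 9; s(1) = 4; s(2) = 14; s(3) = 19; s(4) = 9.
The sequence repeats with period 4.
(43 - 0) mod 4 = 3, so s(43) = s(3) = 19.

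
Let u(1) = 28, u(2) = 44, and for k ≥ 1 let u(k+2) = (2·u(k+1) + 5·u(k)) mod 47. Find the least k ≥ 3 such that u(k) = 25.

13

Computing terms: u(1) = 28,  u(2) = 44,  u(3) = 40,  u(4) = 18,  u(5) = 1,  u(6) = 45,  u(7) = 1,  u(8) = 39,  u(9) = 36,  u(10) = 32,  u(11) = 9,  u(12) = 37,  u(13) = 25,  u(14) = 0,  u(15) = 31,  u(16) = 15,  u(17) = 44,  u(18) = 22,  u(19) = 29,  u(20) = 27,  u(21) = 11,  u(22) = 16,  u(23) = 40,  u(24) = 19,  u(25) = 3,  u(26) = 7,  u(27) = 29,  u(28) = 46,  u(29) = 2,  u(30) = 46,  u(31) = 8,  u(32) = 11,  u(33) = 15,  u(34) = 38,  u(35) = 10,  u(36) = 22,  u(37) = 0,  u(38) = 16,  u(39) = 32,  u(40) = 3,  u(41) = 25,  u(42) = 18,  u(43) = 20,  u(44) = 36,  u(45) = 31,  u(46) = 7,  u(47) = 28,  u(48) = 44.
Since (u(47), u(48)) = (u(1), u(2)) = (28, 44) (two consecutive terms determine the rest), the sequence is periodic with period 46.
The value 25 first appears (with k ≥ 3) at u(13).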